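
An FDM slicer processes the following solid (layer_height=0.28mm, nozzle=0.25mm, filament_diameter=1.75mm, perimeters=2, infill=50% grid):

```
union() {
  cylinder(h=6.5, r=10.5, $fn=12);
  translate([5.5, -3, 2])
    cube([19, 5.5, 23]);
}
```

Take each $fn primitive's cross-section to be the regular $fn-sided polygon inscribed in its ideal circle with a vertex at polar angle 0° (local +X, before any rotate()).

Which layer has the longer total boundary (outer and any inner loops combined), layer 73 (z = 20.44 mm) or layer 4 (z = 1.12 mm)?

Layer 73 (z = 20.44): the cylinder does not reach this height (z outside [0, 6.5]); the cube at (5.5, -3) is present — its section is the full 19×5.5 rectangle (perimeter 49.00 mm); Merging all regions: only the 19×5.5 cube at (5.5, -3) is present, so the union is just that shape — boundary = 49.00 mm. So its perimeter = 49.00 mm. Layer 4 (z = 1.12): the cylinder: section is a regular 12-gon, circumradius r=10.5 (perimeter = 2·12·10.500·sin(180°/12) = 65.22 mm); the cube at (5.5, -3) is absent (z outside [2, 25]); Taking the union: only the r=10.5 cylinder is present, so the union is just that shape — boundary = 65.22 mm. So its perimeter = 65.22 mm. Layer 4 is larger (65.22 vs 49.00 mm).

layer 4 (z = 1.12 mm)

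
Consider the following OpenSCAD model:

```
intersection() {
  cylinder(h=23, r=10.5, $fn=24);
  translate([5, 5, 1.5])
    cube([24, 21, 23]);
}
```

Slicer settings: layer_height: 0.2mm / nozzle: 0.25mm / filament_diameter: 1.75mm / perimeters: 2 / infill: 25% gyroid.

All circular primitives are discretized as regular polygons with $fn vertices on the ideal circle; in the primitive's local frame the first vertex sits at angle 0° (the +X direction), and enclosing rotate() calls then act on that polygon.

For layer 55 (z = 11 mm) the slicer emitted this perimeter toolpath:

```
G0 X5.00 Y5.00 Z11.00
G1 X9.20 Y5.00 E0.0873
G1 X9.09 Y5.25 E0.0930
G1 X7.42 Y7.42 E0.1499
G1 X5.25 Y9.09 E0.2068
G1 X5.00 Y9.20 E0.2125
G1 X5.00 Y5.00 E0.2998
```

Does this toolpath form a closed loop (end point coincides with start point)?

Start point (G0): (5.00, 5.00). End point (last G1): the path returns to the start — closed.

yes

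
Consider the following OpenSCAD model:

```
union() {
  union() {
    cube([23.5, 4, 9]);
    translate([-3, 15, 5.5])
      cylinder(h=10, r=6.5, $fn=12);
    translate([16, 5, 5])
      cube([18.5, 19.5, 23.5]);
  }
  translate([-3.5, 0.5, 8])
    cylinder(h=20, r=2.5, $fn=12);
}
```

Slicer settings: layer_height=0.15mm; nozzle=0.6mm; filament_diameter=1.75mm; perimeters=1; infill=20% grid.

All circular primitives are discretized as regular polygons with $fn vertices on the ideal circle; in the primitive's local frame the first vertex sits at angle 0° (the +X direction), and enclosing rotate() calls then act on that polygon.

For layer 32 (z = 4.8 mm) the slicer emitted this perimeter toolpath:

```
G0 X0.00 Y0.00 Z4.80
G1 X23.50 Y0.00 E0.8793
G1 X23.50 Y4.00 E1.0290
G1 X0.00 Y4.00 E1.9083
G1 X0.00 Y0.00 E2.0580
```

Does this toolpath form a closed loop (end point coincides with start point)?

yes

Start point (G0): (0.00, 0.00). End point (last G1): the path returns to the start — closed.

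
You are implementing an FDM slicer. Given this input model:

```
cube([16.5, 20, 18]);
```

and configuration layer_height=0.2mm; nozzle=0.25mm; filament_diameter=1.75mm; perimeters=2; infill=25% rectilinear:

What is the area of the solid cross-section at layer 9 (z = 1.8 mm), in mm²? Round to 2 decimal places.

330.00 mm²

At z = 1.8 mm: the cube is present — its section is the full 16.5×20 rectangle (area 330.00 mm²). Overall, the cross-section is a single solid region. Net area = 330.00 mm².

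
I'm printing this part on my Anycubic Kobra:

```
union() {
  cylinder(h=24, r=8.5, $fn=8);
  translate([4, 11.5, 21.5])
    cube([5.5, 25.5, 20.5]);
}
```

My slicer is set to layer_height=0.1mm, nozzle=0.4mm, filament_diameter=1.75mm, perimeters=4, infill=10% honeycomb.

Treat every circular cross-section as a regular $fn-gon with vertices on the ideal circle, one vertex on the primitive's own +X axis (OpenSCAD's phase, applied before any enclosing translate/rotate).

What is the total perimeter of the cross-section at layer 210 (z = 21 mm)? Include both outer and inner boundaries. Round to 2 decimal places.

52.04 mm

At z = 21 mm: the r=8.5 cylinder gives a regular 8-gon of circumradius 8.5 (constant along its height) (perimeter = 2·8·8.500·sin(180°/8) = 52.04 mm); the cube at (4, 11.5) is absent (z outside [21.5, 42]); Combining (union): only the r=8.5 cylinder is present, so the union is just that shape — boundary = 52.04 mm. Overall, the cross-section is a single solid region. Total boundary length (outer) = 52.04 mm.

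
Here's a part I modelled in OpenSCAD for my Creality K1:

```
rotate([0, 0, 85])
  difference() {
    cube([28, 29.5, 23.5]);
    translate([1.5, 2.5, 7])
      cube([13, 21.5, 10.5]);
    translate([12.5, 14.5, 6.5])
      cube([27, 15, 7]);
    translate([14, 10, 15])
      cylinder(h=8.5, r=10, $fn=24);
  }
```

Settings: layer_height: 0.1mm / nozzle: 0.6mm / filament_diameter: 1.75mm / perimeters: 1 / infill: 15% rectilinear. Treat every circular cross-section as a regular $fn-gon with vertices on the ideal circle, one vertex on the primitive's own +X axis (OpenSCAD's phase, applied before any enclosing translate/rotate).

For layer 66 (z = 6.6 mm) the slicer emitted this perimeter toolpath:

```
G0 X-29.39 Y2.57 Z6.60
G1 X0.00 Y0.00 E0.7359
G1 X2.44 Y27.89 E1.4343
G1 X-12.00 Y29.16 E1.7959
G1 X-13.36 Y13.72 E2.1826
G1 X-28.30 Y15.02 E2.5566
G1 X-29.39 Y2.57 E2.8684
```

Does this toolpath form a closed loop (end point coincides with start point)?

yes

Start point (G0): (-29.39, 2.57). End point (last G1): the path returns to the start — closed.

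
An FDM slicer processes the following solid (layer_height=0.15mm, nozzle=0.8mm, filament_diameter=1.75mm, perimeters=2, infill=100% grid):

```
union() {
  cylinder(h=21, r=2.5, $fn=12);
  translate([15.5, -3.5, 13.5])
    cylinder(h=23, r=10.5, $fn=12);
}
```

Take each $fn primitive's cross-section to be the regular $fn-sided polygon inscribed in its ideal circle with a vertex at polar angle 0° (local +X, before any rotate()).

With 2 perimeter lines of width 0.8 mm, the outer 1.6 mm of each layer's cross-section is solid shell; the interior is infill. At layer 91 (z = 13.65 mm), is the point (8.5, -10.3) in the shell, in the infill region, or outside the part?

At z = 13.65 mm: the r=2.5 cylinder contributes a regular 12-gon of circumradius 2.5; the cylinder at (15.5, -3.5): section is a regular 12-gon, circumradius r=10.5; Taking the union: the 2 present regions are separate (no shared area or edge), so areas and boundary lengths simply add and each stays a separate island — 2 connected regions. Overall, the cross-section has 2 separate islands. The nearest boundary edge runs (10.25, -12.59)→(6.41, -8.75); distance from the point to it = 0.38 mm. (Shell/infill is judged within the island containing the point — the largest one.) The point is inside the cross-section, 0.38 mm from the nearest boundary — within the 1.6 mm shell band (2 × 0.8).

shell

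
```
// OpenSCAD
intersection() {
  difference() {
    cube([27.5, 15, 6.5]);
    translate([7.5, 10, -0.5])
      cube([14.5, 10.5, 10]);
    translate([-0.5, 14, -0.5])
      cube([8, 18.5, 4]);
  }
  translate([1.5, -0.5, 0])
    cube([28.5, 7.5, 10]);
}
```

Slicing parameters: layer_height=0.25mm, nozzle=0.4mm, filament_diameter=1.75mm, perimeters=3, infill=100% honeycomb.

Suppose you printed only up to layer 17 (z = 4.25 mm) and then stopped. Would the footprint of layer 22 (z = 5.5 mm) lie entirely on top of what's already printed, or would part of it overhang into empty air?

entirely on top

Compare the two slices. At z = 4.25: the cube (footprint 27.5×15) is included at this height (area 412.50 mm²); the cube at (7.5, 10) is present — its section is the full 14.5×10.5 rectangle (area 152.25 mm²); the cube at (-0.5, 14) is not intersected at this z (z outside [-0.5, 3.5]); Subtracting the remaining from the first: starting from the 27.5×15 cube (412.50 mm²), the 14.5×10.5 cube at (7.5, 10) partially overlaps it — only the 72.50 mm² overlap (of its 152.25 mm²) is removed, clipping the outline — area = 340.00 mm²; the cube at (1.5, -0.5) (footprint 28.5×7.5) is included at this height (area 213.75 mm²); After intersecting: the 28.5×7.5 cube at (1.5, -0.5) partially overlaps the result so far; clipping to the common part keeps 182.00 mm² — area = 182.00 mm². At z = 5.5: the cube is present — its section is the full 27.5×15 rectangle (area 412.50 mm²); the cube at (7.5, 10) (footprint 14.5×10.5) is included at this height (area 152.25 mm²); the cube at (-0.5, 14) does not reach this height (z outside [-0.5, 3.5]); Taking the first minus the rest: starting from the 27.5×15 cube (412.50 mm²), the 14.5×10.5 cube at (7.5, 10) partially overlaps it — only the 72.50 mm² overlap (of its 152.25 mm²) is removed, clipping the outline — area = 340.00 mm²; the cube at (1.5, -0.5) (footprint 28.5×7.5) is included at this height (area 213.75 mm²); Taking the intersection: the 28.5×7.5 cube at (1.5, -0.5) partially overlaps that combined region; clipping to the common part keeps 182.00 mm² — area = 182.00 mm². Checking containment: the cross-section at z = 5.5 is a subset of the cross-section at z = 4.25.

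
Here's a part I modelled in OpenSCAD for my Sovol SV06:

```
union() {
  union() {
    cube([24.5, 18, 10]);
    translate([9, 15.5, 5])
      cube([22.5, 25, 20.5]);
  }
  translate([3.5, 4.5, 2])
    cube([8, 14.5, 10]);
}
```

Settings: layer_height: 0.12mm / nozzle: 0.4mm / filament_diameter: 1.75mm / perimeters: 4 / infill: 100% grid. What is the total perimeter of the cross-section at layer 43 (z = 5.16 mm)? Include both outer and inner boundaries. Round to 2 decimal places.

At z = 5.16 mm: the cube is present — its section is the full 24.5×18 rectangle (perimeter 85.00 mm); the cube at (9, 15.5) is present — its section is the full 22.5×25 rectangle (perimeter 95.00 mm); Merging all regions: the regions partially overlap (shared area 38.75 mm²), so the edge portions inside another operand are dropped and the merged outline is re-measured after clipping — boundary = 144.00 mm; the 8×14.5 cube at (3.5, 4.5) contributes its full rectangle (perimeter 45.00 mm); Taking the union: the regions partially overlap (shared area 110.50 mm²), so the edge portions inside another operand are dropped and the merged outline is re-measured after clipping — boundary = 144.00 mm. Overall, the cross-section is a single solid region. Total boundary length (outer) = 144.00 mm.

144.00 mm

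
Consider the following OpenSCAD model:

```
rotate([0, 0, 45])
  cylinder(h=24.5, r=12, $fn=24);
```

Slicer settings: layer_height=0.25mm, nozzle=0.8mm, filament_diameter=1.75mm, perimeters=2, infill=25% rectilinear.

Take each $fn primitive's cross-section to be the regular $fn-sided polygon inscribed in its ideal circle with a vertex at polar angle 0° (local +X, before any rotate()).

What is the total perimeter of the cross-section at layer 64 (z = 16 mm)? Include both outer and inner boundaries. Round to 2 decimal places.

At z = 16 mm: the r=12 cylinder gives a regular 24-gon of circumradius 12 (constant along its height) (perimeter = 2·24·12.000·sin(180°/24) = 75.18 mm); (rotated 45° about Z; rotation is an isometry so areas/perimeters/island counts are preserved). Overall, the cross-section is a single solid region. Total boundary length (outer) = 75.18 mm.

75.18 mm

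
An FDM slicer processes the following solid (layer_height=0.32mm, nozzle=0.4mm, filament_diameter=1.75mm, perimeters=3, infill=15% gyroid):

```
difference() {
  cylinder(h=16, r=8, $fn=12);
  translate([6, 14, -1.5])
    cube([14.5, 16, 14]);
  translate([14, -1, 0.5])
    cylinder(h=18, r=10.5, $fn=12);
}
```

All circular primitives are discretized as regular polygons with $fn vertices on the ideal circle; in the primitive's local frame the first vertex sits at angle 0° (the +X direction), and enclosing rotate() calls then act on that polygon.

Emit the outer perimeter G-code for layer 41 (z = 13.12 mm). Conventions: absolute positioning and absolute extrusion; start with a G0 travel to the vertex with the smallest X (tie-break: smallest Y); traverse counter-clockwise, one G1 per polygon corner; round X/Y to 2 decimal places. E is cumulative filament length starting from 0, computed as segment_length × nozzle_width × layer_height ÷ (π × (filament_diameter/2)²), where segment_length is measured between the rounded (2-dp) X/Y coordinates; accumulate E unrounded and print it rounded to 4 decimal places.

At z = 13.12 mm: the r=8 cylinder contributes a regular 12-gon of circumradius 8; the cube at (6, 14) does not reach this height (z outside [-1.5, 12.5]); the r=10.5 cylinder at (14, -1) gives a regular 12-gon of circumradius 10.5 (constant along its height); Taking the first minus the rest: starting from the r=8 cylinder, the r=10.5 cylinder at (14, -1) partially overlaps it — only the 31.14 mm² overlap (of its 330.75 mm²) is removed, clipping the outline — 1 connected region. The outline is a single polygon with 13 vertices. Extrusion per mm of travel: 0.4 × 0.32 / (π × 0.875²) = 0.053216. Accumulating E over each segment gives final E = 2.5978.

G0 X-8.00 Y0.00 Z13.12
G1 X-6.93 Y-4.00 E0.2203
G1 X-4.00 Y-6.93 E0.4409
G1 X0.00 Y-8.00 E0.6612
G1 X4.00 Y-6.93 E0.8816
G1 X4.86 Y-6.07 E0.9463
G1 X3.50 Y-1.00 E1.2256
G1 X4.91 Y4.25 E1.5149
G1 X5.79 Y5.14 E1.5815
G1 X4.00 Y6.93 E1.7162
G1 X0.00 Y8.00 E1.9366
G1 X-4.00 Y6.93 E2.1569
G1 X-6.93 Y4.00 E2.3774
G1 X-8.00 Y0.00 E2.5978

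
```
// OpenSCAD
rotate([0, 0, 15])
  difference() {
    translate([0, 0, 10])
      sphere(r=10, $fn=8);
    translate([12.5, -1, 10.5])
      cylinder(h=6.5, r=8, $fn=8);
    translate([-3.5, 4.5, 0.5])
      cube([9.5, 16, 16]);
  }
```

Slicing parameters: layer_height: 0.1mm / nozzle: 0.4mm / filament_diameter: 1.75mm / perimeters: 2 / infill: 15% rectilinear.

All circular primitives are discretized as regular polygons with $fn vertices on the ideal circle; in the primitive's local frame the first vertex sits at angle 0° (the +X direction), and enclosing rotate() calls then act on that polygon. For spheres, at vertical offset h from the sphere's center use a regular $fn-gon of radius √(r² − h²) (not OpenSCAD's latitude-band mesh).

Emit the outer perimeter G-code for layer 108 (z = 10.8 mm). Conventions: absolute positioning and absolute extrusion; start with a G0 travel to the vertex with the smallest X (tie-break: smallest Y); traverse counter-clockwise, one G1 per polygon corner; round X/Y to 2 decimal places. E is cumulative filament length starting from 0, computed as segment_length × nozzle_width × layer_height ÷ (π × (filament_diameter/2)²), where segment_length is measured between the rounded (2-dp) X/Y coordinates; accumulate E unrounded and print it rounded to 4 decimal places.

At z = 10.8 mm: the r=10 sphere slices to a regular 8-gon of circumradius 9.968 (√(r²−h²) with h=0.8 from center); the cylinder at (12.5, -1): section is a regular 8-gon, circumradius r=8; the cube at (-3.5, 4.5) (footprint 9.5×16) is included at this height; After the difference (first − rest): starting from the r=10 sphere, the r=8 cylinder at (12.5, -1) partially overlaps it — only the 35.22 mm² overlap (of its 181.02 mm²) is removed, clipping the outline; the 9.5×16 cube at (-3.5, 4.5) partially overlaps it — only the 41.95 mm² overlap (of its 152.00 mm²) is removed, clipping the outline — 1 connected region; (rotated 15° about Z; rotation is an isometry so areas/perimeters/island counts are preserved). The outline is a single polygon with 15 vertices. Extrusion per mm of travel: 0.4 × 0.1 / (π × 0.875²) = 0.016630. Accumulating E over each segment gives final E = 1.1323.

G0 X-9.63 Y-2.58 Z10.80
G1 X-4.98 Y-8.63 E0.1269
G1 X2.58 Y-9.63 E0.2537
G1 X8.63 Y-4.98 E0.3806
G1 X8.67 Y-4.70 E0.3853
G1 X8.33 Y-4.66 E0.3910
G1 X4.61 Y0.20 E0.4928
G1 X5.40 Y6.27 E0.5946
G1 X6.28 Y6.94 E0.6130
G1 X4.98 Y8.63 E0.6484
G1 X3.86 Y8.78 E0.6672
G1 X4.63 Y5.90 E0.7168
G1 X-4.55 Y3.44 E0.8749
G1 X-5.59 Y7.32 E0.9417
G1 X-8.63 Y4.98 E1.0055
G1 X-9.63 Y-2.58 E1.1323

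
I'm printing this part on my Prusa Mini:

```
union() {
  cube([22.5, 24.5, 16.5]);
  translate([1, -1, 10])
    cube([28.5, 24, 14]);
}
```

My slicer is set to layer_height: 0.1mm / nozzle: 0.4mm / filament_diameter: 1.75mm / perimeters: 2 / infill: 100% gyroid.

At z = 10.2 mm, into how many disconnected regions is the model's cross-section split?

1

At z = 10.2 mm: the cube (footprint 22.5×24.5) is included at this height; the cube at (1, -1) (footprint 28.5×24) is included at this height; Merging all regions: the regions partially overlap (shared area 494.50 mm²), so overlapping operands fuse into one piece — 1 connected region. The result has 1 disconnected region.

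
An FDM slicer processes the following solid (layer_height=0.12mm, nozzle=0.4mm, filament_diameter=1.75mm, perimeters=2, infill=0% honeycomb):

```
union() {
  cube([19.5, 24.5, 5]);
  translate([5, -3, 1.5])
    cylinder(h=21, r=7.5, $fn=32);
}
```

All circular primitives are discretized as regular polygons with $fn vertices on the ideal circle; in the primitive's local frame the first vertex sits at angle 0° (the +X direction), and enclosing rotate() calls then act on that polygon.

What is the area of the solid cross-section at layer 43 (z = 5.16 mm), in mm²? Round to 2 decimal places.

At z = 5.16 mm: the cube is absent (z outside [0, 5]); the cylinder at (5, -3): section is a regular 32-gon, circumradius r=7.5 (area = (32/2)·7.500²·sin(360°/32) = 175.58 mm²); Combining (union): only the r=7.5 cylinder at (5, -3) is present, so the union is just that shape — area = 175.58 mm². Overall, the cross-section is a single solid region. Net area = 175.58 mm².

175.58 mm²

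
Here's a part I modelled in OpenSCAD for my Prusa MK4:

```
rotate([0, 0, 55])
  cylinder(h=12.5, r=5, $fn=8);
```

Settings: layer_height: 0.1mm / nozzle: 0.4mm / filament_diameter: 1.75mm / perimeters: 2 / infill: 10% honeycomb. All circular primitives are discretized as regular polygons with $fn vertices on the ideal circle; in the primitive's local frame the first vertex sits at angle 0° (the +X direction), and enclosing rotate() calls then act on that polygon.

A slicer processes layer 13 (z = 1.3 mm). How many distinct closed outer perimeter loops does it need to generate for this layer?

At z = 1.3 mm: the r=5 cylinder contributes a regular 8-gon of circumradius 5; (rotated 55° about Z; rotation is an isometry so areas/perimeters/island counts are preserved). The result has 1 disconnected region.

1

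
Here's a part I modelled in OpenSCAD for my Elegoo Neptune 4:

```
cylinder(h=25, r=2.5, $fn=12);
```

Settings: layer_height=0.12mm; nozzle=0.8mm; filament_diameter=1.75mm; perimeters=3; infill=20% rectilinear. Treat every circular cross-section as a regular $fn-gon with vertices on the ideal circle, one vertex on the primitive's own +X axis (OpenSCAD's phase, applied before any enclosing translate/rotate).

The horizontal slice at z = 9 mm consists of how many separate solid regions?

1

At z = 9 mm: the cylinder: section is a regular 12-gon, circumradius r=2.5. The result has 1 disconnected region.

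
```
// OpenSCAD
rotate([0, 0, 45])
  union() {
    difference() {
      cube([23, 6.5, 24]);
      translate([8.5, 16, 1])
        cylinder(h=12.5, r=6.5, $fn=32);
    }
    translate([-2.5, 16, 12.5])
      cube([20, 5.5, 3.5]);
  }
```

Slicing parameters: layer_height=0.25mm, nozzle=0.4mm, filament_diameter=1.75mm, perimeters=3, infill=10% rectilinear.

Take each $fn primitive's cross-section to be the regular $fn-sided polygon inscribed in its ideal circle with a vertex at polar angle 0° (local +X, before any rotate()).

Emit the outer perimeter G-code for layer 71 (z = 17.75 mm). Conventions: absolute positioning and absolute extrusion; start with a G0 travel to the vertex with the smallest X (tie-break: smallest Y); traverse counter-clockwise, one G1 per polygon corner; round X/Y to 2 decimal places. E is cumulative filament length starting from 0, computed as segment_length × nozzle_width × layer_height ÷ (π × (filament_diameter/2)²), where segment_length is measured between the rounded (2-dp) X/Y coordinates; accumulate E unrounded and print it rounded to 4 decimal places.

At z = 17.75 mm: the cube is present — its section is the full 23×6.5 rectangle; the cylinder at (8.5, 16) is absent (z outside [1, 13.5]); Subtracting the remaining from the first: none of the subtracted shapes is present at this height, so the 23×6.5 cube is unchanged — 1 connected region; the cube at (-2.5, 16) is absent (z outside [12.5, 16]); Combining (union): only that combined region is present, so the union is just that shape — 1 connected region; (rotated 45° about Z; rotation is an isometry so areas/perimeters/island counts are preserved). The outline is a single polygon with 4 vertices. Extrusion per mm of travel: 0.4 × 0.25 / (π × 0.875²) = 0.041575. Accumulating E over each segment gives final E = 2.4530.

G0 X-4.60 Y4.60 Z17.75
G1 X0.00 Y0.00 E0.2705
G1 X16.26 Y16.26 E1.2265
G1 X11.67 Y20.86 E1.4967
G1 X-4.60 Y4.60 E2.4530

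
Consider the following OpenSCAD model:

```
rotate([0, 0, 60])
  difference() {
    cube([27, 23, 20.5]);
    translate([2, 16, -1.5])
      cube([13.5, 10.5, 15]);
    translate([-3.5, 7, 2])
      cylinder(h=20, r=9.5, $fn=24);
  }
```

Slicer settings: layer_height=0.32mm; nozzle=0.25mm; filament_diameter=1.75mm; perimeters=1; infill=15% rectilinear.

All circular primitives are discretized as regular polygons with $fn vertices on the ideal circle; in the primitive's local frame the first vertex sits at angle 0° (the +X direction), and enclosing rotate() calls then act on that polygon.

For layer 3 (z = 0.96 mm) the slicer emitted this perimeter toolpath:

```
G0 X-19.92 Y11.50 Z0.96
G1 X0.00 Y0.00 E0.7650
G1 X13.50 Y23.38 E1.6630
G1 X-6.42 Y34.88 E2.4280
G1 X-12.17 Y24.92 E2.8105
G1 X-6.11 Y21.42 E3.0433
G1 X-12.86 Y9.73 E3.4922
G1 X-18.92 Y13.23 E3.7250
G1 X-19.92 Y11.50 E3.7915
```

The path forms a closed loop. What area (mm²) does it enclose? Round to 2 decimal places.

Apply the shoelace formula to the sequence of (X, Y) vertices; enclosed area = 526.49 mm².

526.49 mm²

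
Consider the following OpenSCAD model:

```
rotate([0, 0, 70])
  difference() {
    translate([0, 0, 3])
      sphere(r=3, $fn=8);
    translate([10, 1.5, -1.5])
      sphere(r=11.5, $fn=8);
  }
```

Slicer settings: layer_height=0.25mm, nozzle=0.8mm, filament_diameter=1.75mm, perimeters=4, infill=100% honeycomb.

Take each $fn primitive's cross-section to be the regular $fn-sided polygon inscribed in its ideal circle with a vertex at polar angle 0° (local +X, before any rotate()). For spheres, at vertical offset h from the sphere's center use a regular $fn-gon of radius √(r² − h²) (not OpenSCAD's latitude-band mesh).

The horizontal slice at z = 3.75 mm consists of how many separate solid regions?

1

At z = 3.75 mm: the r=3 sphere slices to a regular 8-gon of circumradius 2.905 (√(r²−h²) with h=0.75 from center); the r=11.5 sphere at (10, 1.5) contributes a regular 8-gon of circumradius √(11.5²−5.25²) = 10.232; After the difference (first − rest): starting from the r=3 sphere, the r=11.5 sphere at (10, 1.5) partially overlaps it — only the 9.32 mm² overlap (of its 296.10 mm²) is removed, clipping the outline — 1 connected region; (rotated 70° about Z; rotation is an isometry so areas/perimeters/island counts are preserved). The result has 1 disconnected region.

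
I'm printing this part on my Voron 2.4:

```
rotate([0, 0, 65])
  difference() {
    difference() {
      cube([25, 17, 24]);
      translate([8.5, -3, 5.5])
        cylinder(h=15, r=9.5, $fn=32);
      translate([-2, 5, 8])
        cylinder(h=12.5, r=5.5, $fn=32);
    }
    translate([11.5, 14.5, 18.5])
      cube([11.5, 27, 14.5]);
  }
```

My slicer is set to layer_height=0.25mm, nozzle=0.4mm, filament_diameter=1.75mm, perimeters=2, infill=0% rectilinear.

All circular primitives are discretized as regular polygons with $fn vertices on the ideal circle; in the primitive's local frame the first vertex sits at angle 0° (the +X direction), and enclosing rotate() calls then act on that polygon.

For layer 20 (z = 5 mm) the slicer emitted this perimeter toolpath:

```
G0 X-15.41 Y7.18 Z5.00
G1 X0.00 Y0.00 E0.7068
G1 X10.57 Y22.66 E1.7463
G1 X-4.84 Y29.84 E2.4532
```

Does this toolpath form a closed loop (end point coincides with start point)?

Start point (G0): (-15.41, 7.18). End point (last G1): the path does not return to the start — open.

no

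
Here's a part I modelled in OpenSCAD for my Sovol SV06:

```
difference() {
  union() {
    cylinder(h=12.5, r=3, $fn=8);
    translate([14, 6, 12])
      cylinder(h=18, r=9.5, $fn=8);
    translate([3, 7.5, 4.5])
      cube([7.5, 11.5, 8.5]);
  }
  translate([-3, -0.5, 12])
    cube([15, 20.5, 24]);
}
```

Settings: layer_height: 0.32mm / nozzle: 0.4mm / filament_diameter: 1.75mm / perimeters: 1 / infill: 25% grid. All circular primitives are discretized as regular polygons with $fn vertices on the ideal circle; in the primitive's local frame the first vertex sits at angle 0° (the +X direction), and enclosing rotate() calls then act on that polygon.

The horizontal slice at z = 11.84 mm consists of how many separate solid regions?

At z = 11.84 mm: the r=3 cylinder gives a regular 8-gon of circumradius 3 (constant along its height); the cylinder at (14, 6) is absent (z outside [12, 30]); the cube at (3, 7.5) is present — its section is the full 7.5×11.5 rectangle; Taking the union: the 2 present regions are separate (no shared area or edge), so areas and boundary lengths simply add and each stays a separate island — 2 connected regions; the cube at (-3, -0.5) is absent (z outside [12, 36]); Taking the first minus the rest: none of the subtracted shapes is present at this height, so the result so far is unchanged — 2 connected regions. The result has 2 disconnected regions.

2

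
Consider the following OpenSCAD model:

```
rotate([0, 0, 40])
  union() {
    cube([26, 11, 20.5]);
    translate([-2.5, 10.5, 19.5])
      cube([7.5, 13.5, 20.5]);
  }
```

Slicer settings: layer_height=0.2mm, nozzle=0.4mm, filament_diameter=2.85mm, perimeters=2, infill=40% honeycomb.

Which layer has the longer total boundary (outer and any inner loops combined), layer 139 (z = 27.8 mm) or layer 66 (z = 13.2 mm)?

Layer 139 (z = 27.8): the cube does not reach this height (z outside [0, 20.5]); the 7.5×13.5 cube at (-2.5, 10.5) contributes its full rectangle (perimeter 42.00 mm); Combining (union): only the 7.5×13.5 cube at (-2.5, 10.5) is present, so the union is just that shape — boundary = 42.00 mm; (rotated 40° about Z; rotation is an isometry so areas/perimeters/island counts are preserved). So its perimeter = 42.00 mm. Layer 66 (z = 13.2): the 26×11 cube contributes its full rectangle (perimeter 74.00 mm); the cube at (-2.5, 10.5) does not reach this height (z outside [19.5, 40]); Taking the union: only the 26×11 cube is present, so the union is just that shape — boundary = 74.00 mm; (whole slice rotated 40° about Z — lengths, areas and connectivity unchanged). So its perimeter = 74.00 mm. Layer 66 is larger (74.00 vs 42.00 mm).

layer 66 (z = 13.2 mm)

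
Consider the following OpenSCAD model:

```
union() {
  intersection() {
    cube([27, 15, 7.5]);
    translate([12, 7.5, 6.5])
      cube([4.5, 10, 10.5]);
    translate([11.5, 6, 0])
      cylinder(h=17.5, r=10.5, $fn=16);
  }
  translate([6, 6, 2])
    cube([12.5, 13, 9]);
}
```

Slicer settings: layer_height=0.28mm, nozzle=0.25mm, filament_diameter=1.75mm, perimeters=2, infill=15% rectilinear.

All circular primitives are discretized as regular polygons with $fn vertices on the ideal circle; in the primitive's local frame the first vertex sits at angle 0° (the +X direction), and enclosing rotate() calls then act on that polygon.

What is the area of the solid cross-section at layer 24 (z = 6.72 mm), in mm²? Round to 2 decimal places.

162.50 mm²

At z = 6.72 mm: the cube is present — its section is the full 27×15 rectangle (area 405.00 mm²); the cube at (12, 7.5) is present — its section is the full 4.5×10 rectangle (area 45.00 mm²); the r=10.5 cylinder at (11.5, 6) contributes a regular 16-gon of circumradius 10.5 (area = (16/2)·10.500²·sin(360°/16) = 337.53 mm²); After intersecting: the 4.5×10 cube at (12, 7.5) partially overlaps the 27×15 cube; clipping to the common part keeps 33.75 mm²; the running intersection lies inside the r=10.5 cylinder at (11.5, 6), so it is kept whole — area = 33.75 mm²; the cube at (6, 6) (footprint 12.5×13) is included at this height (area 162.50 mm²); Merging all regions: the result so far lies entirely inside the 12.5×13 cube at (6, 6), so the union is just the 12.5×13 cube at (6, 6) — area = 162.50 mm². Overall, the cross-section is a single solid region. Net area = 162.50 mm².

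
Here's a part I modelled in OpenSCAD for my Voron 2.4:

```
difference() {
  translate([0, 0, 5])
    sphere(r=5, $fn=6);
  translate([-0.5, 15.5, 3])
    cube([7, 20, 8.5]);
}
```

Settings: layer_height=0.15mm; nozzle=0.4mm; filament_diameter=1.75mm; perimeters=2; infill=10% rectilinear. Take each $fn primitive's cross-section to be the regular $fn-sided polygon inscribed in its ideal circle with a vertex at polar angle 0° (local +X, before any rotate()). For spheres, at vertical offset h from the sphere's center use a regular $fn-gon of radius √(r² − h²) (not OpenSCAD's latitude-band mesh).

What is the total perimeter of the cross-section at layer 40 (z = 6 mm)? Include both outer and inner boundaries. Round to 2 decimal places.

At z = 6 mm: the r=5 sphere slices to a regular 6-gon of circumradius 4.899 (√(r²−h²) with h=1 from center) (perimeter = 2·6·4.899·sin(180°/6) = 29.39 mm); the cube at (-0.5, 15.5) is present — its section is the full 7×20 rectangle (perimeter 54.00 mm); Subtracting the remaining from the first: starting from the r=5 sphere, the 7×20 cube at (-0.5, 15.5) misses the remaining region (no effect) — boundary = 29.39 mm. Overall, the cross-section is a single solid region. Total boundary length (outer) = 29.39 mm.

29.39 mm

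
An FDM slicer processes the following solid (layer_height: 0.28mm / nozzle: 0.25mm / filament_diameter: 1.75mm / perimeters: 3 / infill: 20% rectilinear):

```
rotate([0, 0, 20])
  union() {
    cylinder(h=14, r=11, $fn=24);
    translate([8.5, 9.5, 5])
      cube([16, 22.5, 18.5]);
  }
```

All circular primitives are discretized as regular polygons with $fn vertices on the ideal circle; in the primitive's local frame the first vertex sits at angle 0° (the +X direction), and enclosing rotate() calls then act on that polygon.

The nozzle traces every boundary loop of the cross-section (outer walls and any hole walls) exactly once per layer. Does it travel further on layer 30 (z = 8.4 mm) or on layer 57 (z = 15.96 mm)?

layer 30 (z = 8.4 mm)

Layer 30 (z = 8.4): the cylinder: section is a regular 24-gon, circumradius r=11 (perimeter = 2·24·11.000·sin(180°/24) = 68.92 mm); the 16×22.5 cube at (8.5, 9.5) contributes its full rectangle (perimeter 77.00 mm); Merging all regions: the 2 present regions are separate (no shared area or edge), so areas and boundary lengths simply add and each stays a separate island — boundary = 145.92 mm; (rotated 20° about Z; rotation is an isometry so areas/perimeters/island counts are preserved). So its perimeter = 145.92 mm. Layer 57 (z = 15.96): the cylinder does not reach this height (z outside [0, 14]); the 16×22.5 cube at (8.5, 9.5) contributes its full rectangle (perimeter 77.00 mm); Taking the union: only the 16×22.5 cube at (8.5, 9.5) is present, so the union is just that shape — boundary = 77.00 mm; (rotated 20° about Z; rotation is an isometry so areas/perimeters/island counts are preserved). So its perimeter = 77.00 mm. Layer 30 is larger (145.92 vs 77.00 mm).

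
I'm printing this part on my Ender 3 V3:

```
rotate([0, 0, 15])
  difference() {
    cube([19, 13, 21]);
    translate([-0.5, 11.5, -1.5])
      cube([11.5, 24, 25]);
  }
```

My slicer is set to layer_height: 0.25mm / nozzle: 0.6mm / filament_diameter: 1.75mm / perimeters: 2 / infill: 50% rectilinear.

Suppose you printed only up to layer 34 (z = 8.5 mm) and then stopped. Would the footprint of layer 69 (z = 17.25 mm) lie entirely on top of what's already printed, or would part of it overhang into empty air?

Compare the two slices. At z = 8.5: the cube is present — its section is the full 19×13 rectangle (area 247.00 mm²); the cube at (-0.5, 11.5) is present — its section is the full 11.5×24 rectangle (area 276.00 mm²); After the difference (first − rest): starting from the 19×13 cube (247.00 mm²), the 11.5×24 cube at (-0.5, 11.5) partially overlaps it — only the 16.50 mm² overlap (of its 276.00 mm²) is removed, clipping the outline — area = 230.50 mm²; (whole slice rotated 15° about Z — lengths, areas and connectivity unchanged). At z = 17.25: the cube is present — its section is the full 19×13 rectangle (area 247.00 mm²); the 11.5×24 cube at (-0.5, 11.5) contributes its full rectangle (area 276.00 mm²); Subtracting the remaining from the first: starting from the 19×13 cube (247.00 mm²), the 11.5×24 cube at (-0.5, 11.5) partially overlaps it — only the 16.50 mm² overlap (of its 276.00 mm²) is removed, clipping the outline — area = 230.50 mm²; (whole slice rotated 15° about Z — lengths, areas and connectivity unchanged). Checking containment: the cross-section at z = 17.25 is a subset of the cross-section at z = 8.5.

entirely on top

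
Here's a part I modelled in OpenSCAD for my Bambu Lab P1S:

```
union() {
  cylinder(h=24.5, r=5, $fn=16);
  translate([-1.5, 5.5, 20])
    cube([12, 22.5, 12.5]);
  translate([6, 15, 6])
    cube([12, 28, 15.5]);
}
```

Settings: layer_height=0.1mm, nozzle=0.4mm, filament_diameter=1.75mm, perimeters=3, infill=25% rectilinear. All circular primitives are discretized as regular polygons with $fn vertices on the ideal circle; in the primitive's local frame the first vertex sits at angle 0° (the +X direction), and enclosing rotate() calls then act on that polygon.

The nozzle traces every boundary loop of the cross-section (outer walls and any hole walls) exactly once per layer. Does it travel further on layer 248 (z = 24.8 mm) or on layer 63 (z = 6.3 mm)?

layer 63 (z = 6.3 mm)

Layer 248 (z = 24.8): the cylinder is not intersected at this z (z outside [0, 24.5]); the cube at (-1.5, 5.5) is present — its section is the full 12×22.5 rectangle (perimeter 69.00 mm); the cube at (6, 15) is absent (z outside [6, 21.5]); Taking the union: only the 12×22.5 cube at (-1.5, 5.5) is present, so the union is just that shape — boundary = 69.00 mm. So its perimeter = 69.00 mm. Layer 63 (z = 6.3): the r=5 cylinder contributes a regular 16-gon of circumradius 5 (perimeter = 2·16·5.000·sin(180°/16) = 31.21 mm); the cube at (-1.5, 5.5) is absent (z outside [20, 32.5]); the cube at (6, 15) is present — its section is the full 12×28 rectangle (perimeter 80.00 mm); Merging all regions: the 2 present regions are separate (no shared area or edge), so areas and boundary lengths simply add and each stays a separate island — boundary = 111.21 mm. So its perimeter = 111.21 mm. Layer 63 is larger (111.21 vs 69.00 mm).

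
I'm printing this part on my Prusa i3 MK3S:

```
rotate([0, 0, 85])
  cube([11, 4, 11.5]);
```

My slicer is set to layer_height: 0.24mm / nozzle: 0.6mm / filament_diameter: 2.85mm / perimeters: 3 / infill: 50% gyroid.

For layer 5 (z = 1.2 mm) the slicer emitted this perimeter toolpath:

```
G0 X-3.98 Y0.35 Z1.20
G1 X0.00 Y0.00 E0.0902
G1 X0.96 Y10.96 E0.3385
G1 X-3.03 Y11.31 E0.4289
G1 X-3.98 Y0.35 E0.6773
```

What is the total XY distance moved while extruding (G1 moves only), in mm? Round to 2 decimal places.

30.00 mm

Sum the Euclidean lengths of each G1 segment: total = 30.00 mm.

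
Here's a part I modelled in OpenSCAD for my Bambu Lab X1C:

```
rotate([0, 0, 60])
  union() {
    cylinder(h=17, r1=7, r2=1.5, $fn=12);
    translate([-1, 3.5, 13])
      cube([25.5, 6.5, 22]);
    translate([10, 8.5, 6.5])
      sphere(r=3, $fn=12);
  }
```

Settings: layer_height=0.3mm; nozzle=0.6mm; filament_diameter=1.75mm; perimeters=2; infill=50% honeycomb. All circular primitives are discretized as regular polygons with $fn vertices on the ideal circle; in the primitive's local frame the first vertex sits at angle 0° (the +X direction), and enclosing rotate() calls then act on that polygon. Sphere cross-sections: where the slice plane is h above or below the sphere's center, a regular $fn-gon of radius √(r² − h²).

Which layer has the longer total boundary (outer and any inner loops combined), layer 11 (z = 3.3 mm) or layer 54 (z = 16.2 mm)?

layer 54 (z = 16.2 mm)

Layer 11 (z = 3.3): the cone: at t=0.194 of its height the radius interpolates to r₁+(r₂−r₁)t = 5.932, giving a regular 12-gon of that circumradius (perimeter = 2·12·5.932·sin(180°/12) = 36.85 mm); the cube at (-1, 3.5) does not reach this height (z outside [13, 35]); the sphere at (10, 8.5) is absent (|z−center|=3.200 > r=3); Taking the union: only the cone is present, so the union is just that shape — boundary = 36.85 mm; (rotated 60° about Z; rotation is an isometry so areas/perimeters/island counts are preserved). So its perimeter = 36.85 mm. Layer 54 (z = 16.2): the cone (r1=7→r2=1.5) has section circumradius 1.759 here — a regular 12-gon (perimeter = 2·12·1.759·sin(180°/12) = 10.93 mm); the cube at (-1, 3.5) is present — its section is the full 25.5×6.5 rectangle (perimeter 64.00 mm); the sphere at (10, 8.5) does not reach this height (|z−center|=9.700 > r=3); Merging all regions: the 2 present regions are separate (no shared area or edge), so areas and boundary lengths simply add and each stays a separate island — boundary = 74.93 mm; (rotated 60° about Z; rotation is an isometry so areas/perimeters/island counts are preserved). So its perimeter = 74.93 mm. Layer 54 is larger (74.93 vs 36.85 mm).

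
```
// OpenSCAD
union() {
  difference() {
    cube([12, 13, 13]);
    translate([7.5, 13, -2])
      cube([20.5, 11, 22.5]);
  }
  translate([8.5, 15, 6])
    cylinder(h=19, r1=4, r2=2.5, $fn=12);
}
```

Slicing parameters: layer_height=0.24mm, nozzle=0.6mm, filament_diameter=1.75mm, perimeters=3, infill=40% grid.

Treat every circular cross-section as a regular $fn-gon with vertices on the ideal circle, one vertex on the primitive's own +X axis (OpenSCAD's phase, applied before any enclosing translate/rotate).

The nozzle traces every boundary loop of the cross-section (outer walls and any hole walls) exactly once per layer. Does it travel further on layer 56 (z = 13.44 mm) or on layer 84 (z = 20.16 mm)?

layer 56 (z = 13.44 mm)

Layer 56 (z = 13.44): the cube is not intersected at this z (z outside [0, 13]); the cube at (7.5, 13) (footprint 20.5×11) is included at this height (perimeter 63.00 mm); Taking the first minus the rest: the first operand is absent here, so nothing remains; the cone at (8.5, 15) (r1=4→r2=2.5) has section circumradius 3.413 here — a regular 12-gon (perimeter = 2·12·3.413·sin(180°/12) = 21.20 mm); Taking the union: only the cone at (8.5, 15) is present, so the union is just that shape — boundary = 21.20 mm. So its perimeter = 21.20 mm. Layer 84 (z = 20.16): the cube is absent (z outside [0, 13]); the cube at (7.5, 13) (footprint 20.5×11) is included at this height (perimeter 63.00 mm); Taking the first minus the rest: the first operand is absent here, so nothing remains; the cone at (8.5, 15): at t=0.745 of its height the radius interpolates to r₁+(r₂−r₁)t = 2.882, giving a regular 12-gon of that circumradius (perimeter = 2·12·2.882·sin(180°/12) = 17.90 mm); Combining (union): only the cone at (8.5, 15) is present, so the union is just that shape — boundary = 17.90 mm. So its perimeter = 17.90 mm. Layer 56 is larger (21.20 vs 17.90 mm).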